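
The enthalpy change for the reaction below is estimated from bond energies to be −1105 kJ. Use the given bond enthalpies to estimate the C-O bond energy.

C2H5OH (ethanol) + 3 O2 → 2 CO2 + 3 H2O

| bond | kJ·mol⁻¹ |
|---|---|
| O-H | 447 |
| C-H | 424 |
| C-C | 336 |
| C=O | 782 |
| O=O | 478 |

D(C-O) ≈ 368 kJ/mol

Let D be the C-O bond energy.
Σ(broken) = 1×336 + 5×424 + 1×D + 1×447 + 3×478 = 4337 + D
Σ(formed) = 4×782 + 6×447 = 5810
ΔH = Σ(broken) − Σ(formed) = (4337 + D) − (5810) = −1473 + D
Setting this equal to −1105 kJ gives D = 368 kJ/mol.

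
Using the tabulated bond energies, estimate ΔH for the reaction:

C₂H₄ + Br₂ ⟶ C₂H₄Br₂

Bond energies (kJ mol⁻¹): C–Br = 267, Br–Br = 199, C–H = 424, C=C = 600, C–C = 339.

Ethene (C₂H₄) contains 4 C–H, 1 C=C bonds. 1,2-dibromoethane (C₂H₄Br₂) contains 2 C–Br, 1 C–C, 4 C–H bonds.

ΔH ≈ −74 kJ

Bonds broken (reactants):
  Br–Br: 1 × 199 = 199
  C–H: 4 × 424 = 1696
  C=C: 1 × 600 = 600
  Σ(broken) = 2495 kJ
Bonds formed (products):
  C–Br: 2 × 267 = 534
  C–C: 1 × 339 = 339
  C–H: 4 × 424 = 1696
  Σ(formed) = 2569 kJ
ΔH = Σ(broken) − Σ(formed) = 2495 − 2569 = −74 kJ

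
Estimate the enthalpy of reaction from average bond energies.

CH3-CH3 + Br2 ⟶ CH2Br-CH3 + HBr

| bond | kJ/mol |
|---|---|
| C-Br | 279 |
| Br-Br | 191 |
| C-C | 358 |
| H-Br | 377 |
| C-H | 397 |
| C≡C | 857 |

ΔH ≈ −68 kJ

Bonds broken (reactants):
  Br-Br: 1 × 191 = 191
  C-C: 1 × 358 = 358
  C-H: 6 × 397 = 2382
  Σ(broken) = 2931 kJ
Bonds formed (products):
  C-Br: 1 × 279 = 279
  C-C: 1 × 358 = 358
  C-H: 5 × 397 = 1985
  H-Br: 1 × 377 = 377
  Σ(formed) = 2999 kJ
ΔH = Σ(broken) − Σ(formed) = 2931 − 2999 = −68 kJ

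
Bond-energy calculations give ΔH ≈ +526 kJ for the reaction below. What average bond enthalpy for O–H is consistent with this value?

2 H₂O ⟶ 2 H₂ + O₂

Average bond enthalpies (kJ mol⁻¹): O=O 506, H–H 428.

D(O–H) ≈ 472 kJ/mol

Let D be the O–H bond energy.
Σ(broken) = 4×D = 4D
Σ(formed) = 2×428 + 1×506 = 1362
ΔH = Σ(broken) − Σ(formed) = (4D) − (1362) = −1362 + 4D
Setting this equal to +526 kJ gives 4D = 1888, so D = 472 kJ/mol.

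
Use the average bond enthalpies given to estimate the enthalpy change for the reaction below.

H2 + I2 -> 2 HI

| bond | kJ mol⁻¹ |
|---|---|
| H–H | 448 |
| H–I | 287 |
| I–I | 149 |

Bonds broken (reactants):
  H–H: 1 × 448 = 448
  I–I: 1 × 149 = 149
  Σ(broken) = 597 kJ
Bonds formed (products):
  H–I: 2 × 287 = 574
  Σ(formed) = 574 kJ
ΔH = Σ(broken) − Σ(formed) = 597 − 574 = +23 kJ

ΔH ≈ +23 kJ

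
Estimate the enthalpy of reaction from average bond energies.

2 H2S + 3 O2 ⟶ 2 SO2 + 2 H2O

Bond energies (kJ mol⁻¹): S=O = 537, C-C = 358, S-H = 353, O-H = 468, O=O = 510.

Bonds broken (reactants):
  O=O: 3 × 510 = 1530
  S-H: 4 × 353 = 1412
  Σ(broken) = 2942 kJ
Bonds formed (products):
  O-H: 4 × 468 = 1872
  S=O: 4 × 537 = 2148
  Σ(formed) = 4020 kJ
ΔH = Σ(broken) − Σ(formed) = 2942 − 4020 = −1078 kJ

ΔH ≈ −1078 kJ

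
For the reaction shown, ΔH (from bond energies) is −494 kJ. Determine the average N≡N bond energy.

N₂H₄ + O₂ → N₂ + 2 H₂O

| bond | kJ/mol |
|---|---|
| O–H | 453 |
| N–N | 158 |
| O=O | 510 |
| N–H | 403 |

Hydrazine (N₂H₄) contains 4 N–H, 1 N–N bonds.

D(N≡N) ≈ 962 kJ/mol

Let D be the N≡N bond energy.
Σ(broken) = 4×403 + 1×158 + 1×510 = 2280
Σ(formed) = 1×D + 4×453 = 1812 + D
ΔH = Σ(broken) − Σ(formed) = (2280) − (1812 + D) = +468 − D
Setting this equal to −494 kJ gives D = 962 kJ/mol.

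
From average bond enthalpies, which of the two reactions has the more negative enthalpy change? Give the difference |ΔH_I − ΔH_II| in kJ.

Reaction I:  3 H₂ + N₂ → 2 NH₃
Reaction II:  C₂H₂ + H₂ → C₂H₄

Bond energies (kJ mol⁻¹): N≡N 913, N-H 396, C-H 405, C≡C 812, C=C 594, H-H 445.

Reaction I:
  Bonds broken (reactants):
    H-H: 3 × 445 = 1335
    N≡N: 1 × 913 = 913
    Σ(broken) = 2248 kJ
  Bonds formed (products):
    N-H: 6 × 396 = 2376
    Σ(formed) = 2376 kJ
  ΔH_I = 2248 − 2376 = −128 kJ
Reaction II:
  Bonds broken (reactants):
    C≡C: 1 × 812 = 812
    C-H: 2 × 405 = 810
    H-H: 1 × 445 = 445
    Σ(broken) = 2067 kJ
  Bonds formed (products):
    C-H: 4 × 405 = 1620
    C=C: 1 × 594 = 594
    Σ(formed) = 2214 kJ
  ΔH_II = 2067 − 2214 = −147 kJ
ΔH_I − ΔH_II = +19 kJ, so reaction II has the more negative ΔH; |ΔH_I − ΔH_II| = 19 kJ.

Reaction II, by 19 kJ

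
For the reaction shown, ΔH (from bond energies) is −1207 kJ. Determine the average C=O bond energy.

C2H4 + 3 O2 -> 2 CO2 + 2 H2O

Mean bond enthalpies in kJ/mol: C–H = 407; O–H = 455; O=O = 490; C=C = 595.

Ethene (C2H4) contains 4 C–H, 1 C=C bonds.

D(C=O) ≈ 770 kJ/mol

Let D be the C=O bond energy.
Σ(broken) = 4×407 + 1×595 + 3×490 = 3693
Σ(formed) = 4×D + 4×455 = 1820 + 4D
ΔH = Σ(broken) − Σ(formed) = (3693) − (1820 + 4D) = +1873 − 4D
Setting this equal to −1207 kJ gives 4D = 3080, so D = 770 kJ/mol.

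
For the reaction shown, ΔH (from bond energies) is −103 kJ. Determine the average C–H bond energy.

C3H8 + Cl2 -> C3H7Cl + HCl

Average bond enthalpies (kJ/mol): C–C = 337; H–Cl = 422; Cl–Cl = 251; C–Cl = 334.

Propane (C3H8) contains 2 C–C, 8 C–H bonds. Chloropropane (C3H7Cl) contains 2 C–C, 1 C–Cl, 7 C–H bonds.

D(C–H) ≈ 402 kJ/mol

Let D be the C–H bond energy.
Σ(broken) = 2×337 + 8×D + 1×251 = 925 + 8D
Σ(formed) = 2×337 + 1×334 + 7×D + 1×422 = 1430 + 7D
ΔH = Σ(broken) − Σ(formed) = (925 + 8D) − (1430 + 7D) = −505 + D
Setting this equal to −103 kJ gives D = 402 kJ/mol.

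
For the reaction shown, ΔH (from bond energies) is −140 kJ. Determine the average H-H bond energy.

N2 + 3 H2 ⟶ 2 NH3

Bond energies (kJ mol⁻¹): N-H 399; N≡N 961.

D(H-H) ≈ 431 kJ/mol

Let D be the H-H bond energy.
Σ(broken) = 3×D + 1×961 = 961 + 3D
Σ(formed) = 6×399 = 2394
ΔH = Σ(broken) − Σ(formed) = (961 + 3D) − (2394) = −1433 + 3D
Setting this equal to −140 kJ gives 3D = 1293, so D = 431 kJ/mol.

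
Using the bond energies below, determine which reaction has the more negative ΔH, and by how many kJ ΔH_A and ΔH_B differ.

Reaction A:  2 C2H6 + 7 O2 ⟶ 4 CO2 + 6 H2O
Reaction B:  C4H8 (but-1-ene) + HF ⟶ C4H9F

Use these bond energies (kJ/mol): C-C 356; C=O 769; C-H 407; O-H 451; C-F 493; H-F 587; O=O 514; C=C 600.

Reaction A:
  Bonds broken (reactants):
    C-C: 2 × 356 = 712
    C-H: 12 × 407 = 4884
    O=O: 7 × 514 = 3598
    Σ(broken) = 9194 kJ
  Bonds formed (products):
    C=O: 8 × 769 = 6152
    O-H: 12 × 451 = 5412
    Σ(formed) = 11564 kJ
  ΔH_A = 9194 − 11564 = −2370 kJ
Reaction B:
  Bonds broken (reactants):
    C-C: 2 × 356 = 712
    C-H: 8 × 407 = 3256
    C=C: 1 × 600 = 600
    H-F: 1 × 587 = 587
    Σ(broken) = 5155 kJ
  Bonds formed (products):
    C-C: 3 × 356 = 1068
    C-F: 1 × 493 = 493
    C-H: 9 × 407 = 3663
    Σ(formed) = 5224 kJ
  ΔH_B = 5155 − 5224 = −69 kJ
ΔH_A − ΔH_B = −2301 kJ, so reaction A has the more negative ΔH; |ΔH_A − ΔH_B| = 2301 kJ.

Reaction A, by 2301 kJ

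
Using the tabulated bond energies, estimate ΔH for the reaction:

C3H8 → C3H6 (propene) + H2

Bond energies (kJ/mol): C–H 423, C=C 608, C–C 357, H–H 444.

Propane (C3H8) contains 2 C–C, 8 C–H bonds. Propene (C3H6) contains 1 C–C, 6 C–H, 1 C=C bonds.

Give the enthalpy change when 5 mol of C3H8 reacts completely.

ΔH = +755 kJ

Bonds broken (reactants):
  C–C: 2 × 357 = 714
  C–H: 8 × 423 = 3384
  Σ(broken) = 4098 kJ
Bonds formed (products):
  C–C: 1 × 357 = 357
  C–H: 6 × 423 = 2538
  C=C: 1 × 608 = 608
  H–H: 1 × 444 = 444
  Σ(formed) = 3947 kJ
ΔH = Σ(broken) − Σ(formed) = 4098 − 3947 = +151 kJ
For 5× the reaction as written: 5 × (+151) = +755 kJ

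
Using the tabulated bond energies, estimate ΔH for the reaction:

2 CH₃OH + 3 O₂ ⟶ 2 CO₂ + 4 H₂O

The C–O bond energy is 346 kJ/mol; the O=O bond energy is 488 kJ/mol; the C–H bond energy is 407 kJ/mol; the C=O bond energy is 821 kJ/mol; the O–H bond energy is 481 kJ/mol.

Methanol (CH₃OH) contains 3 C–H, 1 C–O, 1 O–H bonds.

ΔH ≈ −1572 kJ

Bonds broken (reactants):
  C–H: 6 × 407 = 2442
  C–O: 2 × 346 = 692
  O–H: 2 × 481 = 962
  O=O: 3 × 488 = 1464
  Σ(broken) = 5560 kJ
Bonds formed (products):
  C=O: 4 × 821 = 3284
  O–H: 8 × 481 = 3848
  Σ(formed) = 7132 kJ
ΔH = Σ(broken) − Σ(formed) = 5560 − 7132 = −1572 kJ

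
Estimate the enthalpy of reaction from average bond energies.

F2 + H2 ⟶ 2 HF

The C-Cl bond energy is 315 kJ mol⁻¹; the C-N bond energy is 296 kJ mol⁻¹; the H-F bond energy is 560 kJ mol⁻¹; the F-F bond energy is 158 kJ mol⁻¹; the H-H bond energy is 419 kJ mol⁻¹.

Bonds broken (reactants):
  F-F: 1 × 158 = 158
  H-H: 1 × 419 = 419
  Σ(broken) = 577 kJ
Bonds formed (products):
  H-F: 2 × 560 = 1120
  Σ(formed) = 1120 kJ
ΔH = Σ(broken) − Σ(formed) = 577 − 1120 = −543 kJ

ΔH ≈ −543 kJ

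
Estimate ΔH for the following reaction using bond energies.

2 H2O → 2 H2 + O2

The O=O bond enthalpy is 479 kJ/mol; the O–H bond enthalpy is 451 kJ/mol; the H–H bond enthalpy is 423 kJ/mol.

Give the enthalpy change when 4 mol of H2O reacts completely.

Bonds broken (reactants):
  O–H: 4 × 451 = 1804
  Σ(broken) = 1804 kJ
Bonds formed (products):
  H–H: 2 × 423 = 846
  O=O: 1 × 479 = 479
  Σ(formed) = 1325 kJ
ΔH = Σ(broken) − Σ(formed) = 1804 − 1325 = +479 kJ
For 2× the reaction as written: 2 × (+479) = +958 kJ

ΔH = +958 kJ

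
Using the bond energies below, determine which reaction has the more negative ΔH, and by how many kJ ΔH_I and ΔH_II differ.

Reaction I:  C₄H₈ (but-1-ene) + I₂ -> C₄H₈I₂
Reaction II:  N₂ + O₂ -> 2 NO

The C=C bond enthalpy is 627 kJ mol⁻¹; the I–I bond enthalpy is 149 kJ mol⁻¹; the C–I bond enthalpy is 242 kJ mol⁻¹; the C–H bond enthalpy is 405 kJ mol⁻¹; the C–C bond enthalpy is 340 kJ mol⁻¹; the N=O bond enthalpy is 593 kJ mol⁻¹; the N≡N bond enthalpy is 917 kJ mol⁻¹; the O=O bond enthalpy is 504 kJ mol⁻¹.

Reaction I:
  Bonds broken (reactants):
    C–C: 2 × 340 = 680
    C–H: 8 × 405 = 3240
    C=C: 1 × 627 = 627
    I–I: 1 × 149 = 149
    Σ(broken) = 4696 kJ
  Bonds formed (products):
    C–C: 3 × 340 = 1020
    C–H: 8 × 405 = 3240
    C–I: 2 × 242 = 484
    Σ(formed) = 4744 kJ
  ΔH_I = 4696 − 4744 = −48 kJ
Reaction II:
  Bonds broken (reactants):
    N≡N: 1 × 917 = 917
    O=O: 1 × 504 = 504
    Σ(broken) = 1421 kJ
  Bonds formed (products):
    N=O: 2 × 593 = 1186
    Σ(formed) = 1186 kJ
  ΔH_II = 1421 − 1186 = +235 kJ
ΔH_I − ΔH_II = −283 kJ, so reaction I has the more negative ΔH; |ΔH_I − ΔH_II| = 283 kJ.

Reaction I, by 283 kJ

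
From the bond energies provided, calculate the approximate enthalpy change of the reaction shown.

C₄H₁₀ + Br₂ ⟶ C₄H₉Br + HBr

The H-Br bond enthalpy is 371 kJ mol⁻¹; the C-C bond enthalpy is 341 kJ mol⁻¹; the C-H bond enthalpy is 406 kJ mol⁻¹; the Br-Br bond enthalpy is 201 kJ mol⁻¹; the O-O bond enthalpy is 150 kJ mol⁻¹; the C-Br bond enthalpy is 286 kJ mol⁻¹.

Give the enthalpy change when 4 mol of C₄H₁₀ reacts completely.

ΔH = −200 kJ

Bonds broken (reactants):
  Br-Br: 1 × 201 = 201
  C-C: 3 × 341 = 1023
  C-H: 10 × 406 = 4060
  Σ(broken) = 5284 kJ
Bonds formed (products):
  C-Br: 1 × 286 = 286
  C-C: 3 × 341 = 1023
  C-H: 9 × 406 = 3654
  H-Br: 1 × 371 = 371
  Σ(formed) = 5334 kJ
ΔH = Σ(broken) − Σ(formed) = 5284 − 5334 = −50 kJ
For 4× the reaction as written: 4 × (−50) = −200 kJ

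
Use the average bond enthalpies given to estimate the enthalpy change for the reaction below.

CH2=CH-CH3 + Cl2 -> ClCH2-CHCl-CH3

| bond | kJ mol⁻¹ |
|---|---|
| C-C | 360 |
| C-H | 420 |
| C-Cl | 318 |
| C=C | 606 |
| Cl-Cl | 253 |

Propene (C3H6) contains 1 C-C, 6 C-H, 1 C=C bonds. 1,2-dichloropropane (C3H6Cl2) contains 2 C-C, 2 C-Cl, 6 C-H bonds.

ΔH ≈ −137 kJ

Bonds broken (reactants):
  C-C: 1 × 360 = 360
  C-H: 6 × 420 = 2520
  C=C: 1 × 606 = 606
  Cl-Cl: 1 × 253 = 253
  Σ(broken) = 3739 kJ
Bonds formed (products):
  C-C: 2 × 360 = 720
  C-Cl: 2 × 318 = 636
  C-H: 6 × 420 = 2520
  Σ(formed) = 3876 kJ
ΔH = Σ(broken) − Σ(formed) = 3739 − 3876 = −137 kJ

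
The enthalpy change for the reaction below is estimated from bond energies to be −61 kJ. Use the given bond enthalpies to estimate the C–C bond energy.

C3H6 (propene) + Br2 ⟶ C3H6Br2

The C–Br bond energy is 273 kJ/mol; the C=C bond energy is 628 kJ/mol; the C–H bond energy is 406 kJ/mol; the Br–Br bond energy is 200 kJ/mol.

Let D be the C–C bond energy.
Σ(broken) = 1×200 + 1×D + 6×406 + 1×628 = 3264 + D
Σ(formed) = 2×273 + 2×D + 6×406 = 2982 + 2D
ΔH = Σ(broken) − Σ(formed) = (3264 + D) − (2982 + 2D) = +282 − D
Setting this equal to −61 kJ gives D = 343 kJ/mol.

D(C–C) ≈ 343 kJ/mol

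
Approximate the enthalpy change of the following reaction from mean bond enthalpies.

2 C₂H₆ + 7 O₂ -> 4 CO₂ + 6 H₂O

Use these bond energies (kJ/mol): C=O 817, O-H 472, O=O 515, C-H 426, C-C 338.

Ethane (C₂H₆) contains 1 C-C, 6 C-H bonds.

ΔH ≈ −2807 kJ

Bonds broken (reactants):
  C-C: 2 × 338 = 676
  C-H: 12 × 426 = 5112
  O=O: 7 × 515 = 3605
  Σ(broken) = 9393 kJ
Bonds formed (products):
  C=O: 8 × 817 = 6536
  O-H: 12 × 472 = 5664
  Σ(formed) = 12200 kJ
ΔH = Σ(broken) − Σ(formed) = 9393 − 12200 = −2807 kJ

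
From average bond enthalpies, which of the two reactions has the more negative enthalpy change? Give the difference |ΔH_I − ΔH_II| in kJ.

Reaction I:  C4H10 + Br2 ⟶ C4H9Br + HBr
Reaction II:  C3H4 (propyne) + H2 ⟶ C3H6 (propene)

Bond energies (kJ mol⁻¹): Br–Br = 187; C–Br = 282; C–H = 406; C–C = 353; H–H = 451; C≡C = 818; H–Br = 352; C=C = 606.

Reaction I:
  Bonds broken (reactants):
    Br–Br: 1 × 187 = 187
    C–C: 3 × 353 = 1059
    C–H: 10 × 406 = 4060
    Σ(broken) = 5306 kJ
  Bonds formed (products):
    C–Br: 1 × 282 = 282
    C–C: 3 × 353 = 1059
    C–H: 9 × 406 = 3654
    H–Br: 1 × 352 = 352
    Σ(formed) = 5347 kJ
  ΔH_I = 5306 − 5347 = −41 kJ
Reaction II:
  Bonds broken (reactants):
    C≡C: 1 × 818 = 818
    C–C: 1 × 353 = 353
    C–H: 4 × 406 = 1624
    H–H: 1 × 451 = 451
    Σ(broken) = 3246 kJ
  Bonds formed (products):
    C–C: 1 × 353 = 353
    C–H: 6 × 406 = 2436
    C=C: 1 × 606 = 606
    Σ(formed) = 3395 kJ
  ΔH_II = 3246 − 3395 = −149 kJ
ΔH_I − ΔH_II = +108 kJ, so reaction II has the more negative ΔH; |ΔH_I − ΔH_II| = 108 kJ.

Reaction II, by 108 kJ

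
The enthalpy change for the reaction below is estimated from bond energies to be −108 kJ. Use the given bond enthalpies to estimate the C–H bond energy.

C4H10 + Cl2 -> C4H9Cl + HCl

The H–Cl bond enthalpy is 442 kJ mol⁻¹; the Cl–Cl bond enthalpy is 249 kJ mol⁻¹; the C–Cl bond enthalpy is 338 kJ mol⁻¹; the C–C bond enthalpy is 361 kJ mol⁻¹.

Let D be the C–H bond energy.
Σ(broken) = 3×361 + 10×D + 1×249 = 1332 + 10D
Σ(formed) = 3×361 + 1×338 + 9×D + 1×442 = 1863 + 9D
ΔH = Σ(broken) − Σ(formed) = (1332 + 10D) − (1863 + 9D) = −531 + D
Setting this equal to −108 kJ gives D = 423 kJ/mol.

D(C–H) ≈ 423 kJ/mol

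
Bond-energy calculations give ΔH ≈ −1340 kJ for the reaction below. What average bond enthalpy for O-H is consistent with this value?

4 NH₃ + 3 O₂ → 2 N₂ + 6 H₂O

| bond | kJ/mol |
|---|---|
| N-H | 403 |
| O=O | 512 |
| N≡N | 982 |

D(O-H) ≈ 479 kJ/mol

Let D be the O-H bond energy.
Σ(broken) = 12×403 + 3×512 = 6372
Σ(formed) = 2×982 + 12×D = 1964 + 12D
ΔH = Σ(broken) − Σ(formed) = (6372) − (1964 + 12D) = +4408 − 12D
Setting this equal to −1340 kJ gives 12D = 5748, so D = 479 kJ/mol.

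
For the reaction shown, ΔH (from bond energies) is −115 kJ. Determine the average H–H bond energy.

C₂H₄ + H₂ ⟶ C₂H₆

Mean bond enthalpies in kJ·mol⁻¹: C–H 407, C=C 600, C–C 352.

D(H–H) ≈ 451 kJ/mol

Let D be the H–H bond energy.
Σ(broken) = 4×407 + 1×600 + 1×D = 2228 + D
Σ(formed) = 1×352 + 6×407 = 2794
ΔH = Σ(broken) − Σ(formed) = (2228 + D) − (2794) = −566 + D
Setting this equal to −115 kJ gives D = 451 kJ/mol.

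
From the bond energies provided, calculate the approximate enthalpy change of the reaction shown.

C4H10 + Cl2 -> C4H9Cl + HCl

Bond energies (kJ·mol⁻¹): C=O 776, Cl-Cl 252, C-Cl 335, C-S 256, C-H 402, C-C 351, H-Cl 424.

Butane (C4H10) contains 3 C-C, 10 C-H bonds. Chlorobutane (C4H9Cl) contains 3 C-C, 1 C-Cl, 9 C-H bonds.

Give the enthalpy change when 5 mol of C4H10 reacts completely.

ΔH = −525 kJ

Bonds broken (reactants):
  C-C: 3 × 351 = 1053
  C-H: 10 × 402 = 4020
  Cl-Cl: 1 × 252 = 252
  Σ(broken) = 5325 kJ
Bonds formed (products):
  C-C: 3 × 351 = 1053
  C-Cl: 1 × 335 = 335
  C-H: 9 × 402 = 3618
  H-Cl: 1 × 424 = 424
  Σ(formed) = 5430 kJ
ΔH = Σ(broken) − Σ(formed) = 5325 − 5430 = −105 kJ
For 5× the reaction as written: 5 × (−105) = −525 kJ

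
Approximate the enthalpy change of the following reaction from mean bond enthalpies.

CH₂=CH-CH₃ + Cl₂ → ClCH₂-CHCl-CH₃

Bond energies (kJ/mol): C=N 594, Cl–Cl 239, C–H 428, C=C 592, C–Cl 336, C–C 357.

ΔH ≈ −198 kJ

Bonds broken (reactants):
  C–C: 1 × 357 = 357
  C–H: 6 × 428 = 2568
  C=C: 1 × 592 = 592
  Cl–Cl: 1 × 239 = 239
  Σ(broken) = 3756 kJ
Bonds formed (products):
  C–C: 2 × 357 = 714
  C–Cl: 2 × 336 = 672
  C–H: 6 × 428 = 2568
  Σ(formed) = 3954 kJ
ΔH = Σ(broken) − Σ(formed) = 3756 − 3954 = −198 kJ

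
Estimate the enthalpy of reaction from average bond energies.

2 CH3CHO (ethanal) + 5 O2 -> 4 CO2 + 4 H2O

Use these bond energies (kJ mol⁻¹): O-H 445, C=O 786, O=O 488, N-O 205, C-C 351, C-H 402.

Bonds broken (reactants):
  C-C: 2 × 351 = 702
  C-H: 8 × 402 = 3216
  C=O: 2 × 786 = 1572
  O=O: 5 × 488 = 2440
  Σ(broken) = 7930 kJ
Bonds formed (products):
  C=O: 8 × 786 = 6288
  O-H: 8 × 445 = 3560
  Σ(formed) = 9848 kJ
ΔH = Σ(broken) − Σ(formed) = 7930 − 9848 = −1918 kJ

ΔH ≈ −1918 kJ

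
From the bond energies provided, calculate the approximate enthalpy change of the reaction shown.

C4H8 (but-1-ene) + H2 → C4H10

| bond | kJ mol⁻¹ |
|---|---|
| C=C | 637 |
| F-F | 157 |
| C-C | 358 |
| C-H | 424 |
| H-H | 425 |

Bonds broken (reactants):
  C-C: 2 × 358 = 716
  C-H: 8 × 424 = 3392
  C=C: 1 × 637 = 637
  H-H: 1 × 425 = 425
  Σ(broken) = 5170 kJ
Bonds formed (products):
  C-C: 3 × 358 = 1074
  C-H: 10 × 424 = 4240
  Σ(formed) = 5314 kJ
ΔH = Σ(broken) − Σ(formed) = 5170 − 5314 = −144 kJ

ΔH ≈ −144 kJ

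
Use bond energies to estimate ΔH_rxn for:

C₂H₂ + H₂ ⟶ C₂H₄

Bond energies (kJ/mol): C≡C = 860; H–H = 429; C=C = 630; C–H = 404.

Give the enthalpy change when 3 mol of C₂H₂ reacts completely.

Bonds broken (reactants):
  C≡C: 1 × 860 = 860
  C–H: 2 × 404 = 808
  H–H: 1 × 429 = 429
  Σ(broken) = 2097 kJ
Bonds formed (products):
  C–H: 4 × 404 = 1616
  C=C: 1 × 630 = 630
  Σ(formed) = 2246 kJ
ΔH = Σ(broken) − Σ(formed) = 2097 − 2246 = −149 kJ
For 3× the reaction as written: 3 × (−149) = −447 kJ

ΔH = −447 kJ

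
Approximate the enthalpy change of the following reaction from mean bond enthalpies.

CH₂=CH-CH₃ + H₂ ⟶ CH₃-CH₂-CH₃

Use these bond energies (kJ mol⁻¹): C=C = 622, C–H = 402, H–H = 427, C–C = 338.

ΔH ≈ −93 kJ

Bonds broken (reactants):
  C–C: 1 × 338 = 338
  C–H: 6 × 402 = 2412
  C=C: 1 × 622 = 622
  H–H: 1 × 427 = 427
  Σ(broken) = 3799 kJ
Bonds formed (products):
  C–C: 2 × 338 = 676
  C–H: 8 × 402 = 3216
  Σ(formed) = 3892 kJ
ΔH = Σ(broken) − Σ(formed) = 3799 − 3892 = −93 kJ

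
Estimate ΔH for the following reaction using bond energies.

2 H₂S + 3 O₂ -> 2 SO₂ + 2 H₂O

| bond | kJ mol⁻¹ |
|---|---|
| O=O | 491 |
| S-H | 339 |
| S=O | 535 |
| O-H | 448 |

Bonds broken (reactants):
  O=O: 3 × 491 = 1473
  S-H: 4 × 339 = 1356
  Σ(broken) = 2829 kJ
Bonds formed (products):
  O-H: 4 × 448 = 1792
  S=O: 4 × 535 = 2140
  Σ(formed) = 3932 kJ
ΔH = Σ(broken) − Σ(formed) = 2829 − 3932 = −1103 kJ

ΔH ≈ −1103 kJ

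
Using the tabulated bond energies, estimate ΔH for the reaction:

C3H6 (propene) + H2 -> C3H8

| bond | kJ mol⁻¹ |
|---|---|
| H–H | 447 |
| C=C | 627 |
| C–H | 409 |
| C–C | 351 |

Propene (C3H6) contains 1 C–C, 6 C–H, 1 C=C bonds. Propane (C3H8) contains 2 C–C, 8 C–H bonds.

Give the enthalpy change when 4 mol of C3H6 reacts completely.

ΔH = −380 kJ

Bonds broken (reactants):
  C–C: 1 × 351 = 351
  C–H: 6 × 409 = 2454
  C=C: 1 × 627 = 627
  H–H: 1 × 447 = 447
  Σ(broken) = 3879 kJ
Bonds formed (products):
  C–C: 2 × 351 = 702
  C–H: 8 × 409 = 3272
  Σ(formed) = 3974 kJ
ΔH = Σ(broken) − Σ(formed) = 3879 − 3974 = −95 kJ
For 4× the reaction as written: 4 × (−95) = −380 kJ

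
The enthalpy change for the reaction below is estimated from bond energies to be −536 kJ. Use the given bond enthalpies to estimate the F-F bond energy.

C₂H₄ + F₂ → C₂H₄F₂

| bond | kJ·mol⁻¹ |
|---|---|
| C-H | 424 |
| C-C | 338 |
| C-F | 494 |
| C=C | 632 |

D(F-F) ≈ 158 kJ/mol

Let D be the F-F bond energy.
Σ(broken) = 4×424 + 1×632 + 1×D = 2328 + D
Σ(formed) = 1×338 + 2×494 + 4×424 = 3022
ΔH = Σ(broken) − Σ(formed) = (2328 + D) − (3022) = −694 + D
Setting this equal to −536 kJ gives D = 158 kJ/mol.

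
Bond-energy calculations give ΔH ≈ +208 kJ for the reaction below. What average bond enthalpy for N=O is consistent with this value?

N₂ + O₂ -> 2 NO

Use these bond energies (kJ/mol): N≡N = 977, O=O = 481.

Let D be the N=O bond energy.
Σ(broken) = 1×977 + 1×481 = 1458
Σ(formed) = 2×D = 2D
ΔH = Σ(broken) − Σ(formed) = (1458) − (2D) = +1458 − 2D
Setting this equal to +208 kJ gives 2D = 1250, so D = 625 kJ/mol.

D(N=O) ≈ 625 kJ/mol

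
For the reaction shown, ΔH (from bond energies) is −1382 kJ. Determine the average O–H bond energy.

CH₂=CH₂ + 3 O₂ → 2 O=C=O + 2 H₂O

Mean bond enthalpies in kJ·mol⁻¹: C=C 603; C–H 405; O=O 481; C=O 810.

Let D be the O–H bond energy.
Σ(broken) = 4×405 + 1×603 + 3×481 = 3666
Σ(formed) = 4×810 + 4×D = 3240 + 4D
ΔH = Σ(broken) − Σ(formed) = (3666) − (3240 + 4D) = +426 − 4D
Setting this equal to −1382 kJ gives 4D = 1808, so D = 452 kJ/mol.

D(O–H) ≈ 452 kJ/mol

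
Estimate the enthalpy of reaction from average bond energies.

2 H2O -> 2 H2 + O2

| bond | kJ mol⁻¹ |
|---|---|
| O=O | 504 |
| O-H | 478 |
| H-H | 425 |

ΔH ≈ +558 kJ

Bonds broken (reactants):
  O-H: 4 × 478 = 1912
  Σ(broken) = 1912 kJ
Bonds formed (products):
  H-H: 2 × 425 = 850
  O=O: 1 × 504 = 504
  Σ(formed) = 1354 kJ
ΔH = Σ(broken) − Σ(formed) = 1912 − 1354 = +558 kJ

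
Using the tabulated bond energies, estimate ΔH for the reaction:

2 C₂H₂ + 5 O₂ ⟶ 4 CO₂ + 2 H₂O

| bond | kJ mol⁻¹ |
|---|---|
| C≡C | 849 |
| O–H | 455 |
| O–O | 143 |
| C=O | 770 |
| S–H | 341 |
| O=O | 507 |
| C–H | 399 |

ΔH ≈ −2151 kJ

Bonds broken (reactants):
  C≡C: 2 × 849 = 1698
  C–H: 4 × 399 = 1596
  O=O: 5 × 507 = 2535
  Σ(broken) = 5829 kJ
Bonds formed (products):
  C=O: 8 × 770 = 6160
  O–H: 4 × 455 = 1820
  Σ(formed) = 7980 kJ
ΔH = Σ(broken) − Σ(formed) = 5829 − 7980 = −2151 kJ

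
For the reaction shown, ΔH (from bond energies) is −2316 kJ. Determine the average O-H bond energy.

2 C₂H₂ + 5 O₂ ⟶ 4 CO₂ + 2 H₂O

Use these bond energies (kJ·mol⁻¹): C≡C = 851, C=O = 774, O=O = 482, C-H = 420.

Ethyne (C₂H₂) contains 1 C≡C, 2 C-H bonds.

D(O-H) ≈ 479 kJ/mol

Let D be the O-H bond energy.
Σ(broken) = 2×851 + 4×420 + 5×482 = 5792
Σ(formed) = 8×774 + 4×D = 6192 + 4D
ΔH = Σ(broken) − Σ(formed) = (5792) − (6192 + 4D) = −400 − 4D
Setting this equal to −2316 kJ gives 4D = 1916, so D = 479 kJ/mol.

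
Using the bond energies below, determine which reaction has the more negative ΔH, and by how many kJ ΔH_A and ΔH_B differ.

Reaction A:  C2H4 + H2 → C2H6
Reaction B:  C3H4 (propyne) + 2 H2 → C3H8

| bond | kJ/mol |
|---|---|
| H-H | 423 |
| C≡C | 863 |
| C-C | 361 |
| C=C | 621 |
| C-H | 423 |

Reaction B, by 181 kJ

Reaction A:
  Bonds broken (reactants):
    C-H: 4 × 423 = 1692
    C=C: 1 × 621 = 621
    H-H: 1 × 423 = 423
    Σ(broken) = 2736 kJ
  Bonds formed (products):
    C-C: 1 × 361 = 361
    C-H: 6 × 423 = 2538
    Σ(formed) = 2899 kJ
  ΔH_A = 2736 − 2899 = −163 kJ
Reaction B:
  Bonds broken (reactants):
    C≡C: 1 × 863 = 863
    C-C: 1 × 361 = 361
    C-H: 4 × 423 = 1692
    H-H: 2 × 423 = 846
    Σ(broken) = 3762 kJ
  Bonds formed (products):
    C-C: 2 × 361 = 722
    C-H: 8 × 423 = 3384
    Σ(formed) = 4106 kJ
  ΔH_B = 3762 − 4106 = −344 kJ
ΔH_A − ΔH_B = +181 kJ, so reaction B has the more negative ΔH; |ΔH_A − ΔH_B| = 181 kJ.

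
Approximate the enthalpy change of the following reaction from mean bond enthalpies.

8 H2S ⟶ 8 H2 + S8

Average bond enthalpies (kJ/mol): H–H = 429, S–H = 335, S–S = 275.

Bonds broken (reactants):
  S–H: 16 × 335 = 5360
  Σ(broken) = 5360 kJ
Bonds formed (products):
  H–H: 8 × 429 = 3432
  S–S: 8 × 275 = 2200
  Σ(formed) = 5632 kJ
ΔH = Σ(broken) − Σ(formed) = 5360 − 5632 = −272 kJ

ΔH ≈ −272 kJ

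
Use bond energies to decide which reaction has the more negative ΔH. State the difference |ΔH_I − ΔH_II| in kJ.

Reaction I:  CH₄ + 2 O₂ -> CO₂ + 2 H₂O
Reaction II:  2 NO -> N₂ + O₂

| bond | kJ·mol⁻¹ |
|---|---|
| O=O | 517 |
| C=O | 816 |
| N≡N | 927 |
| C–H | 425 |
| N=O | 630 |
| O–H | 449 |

Reaction I:
  Bonds broken (reactants):
    C–H: 4 × 425 = 1700
    O=O: 2 × 517 = 1034
    Σ(broken) = 2734 kJ
  Bonds formed (products):
    C=O: 2 × 816 = 1632
    O–H: 4 × 449 = 1796
    Σ(formed) = 3428 kJ
  ΔH_I = 2734 − 3428 = −694 kJ
Reaction II:
  Bonds broken (reactants):
    N=O: 2 × 630 = 1260
    Σ(broken) = 1260 kJ
  Bonds formed (products):
    N≡N: 1 × 927 = 927
    O=O: 1 × 517 = 517
    Σ(formed) = 1444 kJ
  ΔH_II = 1260 − 1444 = −184 kJ
ΔH_I − ΔH_II = −510 kJ, so reaction I has the more negative ΔH; |ΔH_I − ΔH_II| = 510 kJ.

Reaction I, by 510 kJ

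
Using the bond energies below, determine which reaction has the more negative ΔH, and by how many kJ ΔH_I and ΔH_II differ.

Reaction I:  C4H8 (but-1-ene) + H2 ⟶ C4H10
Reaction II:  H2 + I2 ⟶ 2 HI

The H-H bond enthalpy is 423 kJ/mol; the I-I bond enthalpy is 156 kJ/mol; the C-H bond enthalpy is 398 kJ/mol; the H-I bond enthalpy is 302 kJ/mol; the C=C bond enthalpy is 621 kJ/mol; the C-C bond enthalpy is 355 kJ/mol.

Reaction I, by 82 kJ

Reaction I:
  Bonds broken (reactants):
    C-C: 2 × 355 = 710
    C-H: 8 × 398 = 3184
    C=C: 1 × 621 = 621
    H-H: 1 × 423 = 423
    Σ(broken) = 4938 kJ
  Bonds formed (products):
    C-C: 3 × 355 = 1065
    C-H: 10 × 398 = 3980
    Σ(formed) = 5045 kJ
  ΔH_I = 4938 − 5045 = −107 kJ
Reaction II:
  Bonds broken (reactants):
    H-H: 1 × 423 = 423
    I-I: 1 × 156 = 156
    Σ(broken) = 579 kJ
  Bonds formed (products):
    H-I: 2 × 302 = 604
    Σ(formed) = 604 kJ
  ΔH_II = 579 − 604 = −25 kJ
ΔH_I − ΔH_II = −82 kJ, so reaction I has the more negative ΔH; |ΔH_I − ΔH_II| = 82 kJ.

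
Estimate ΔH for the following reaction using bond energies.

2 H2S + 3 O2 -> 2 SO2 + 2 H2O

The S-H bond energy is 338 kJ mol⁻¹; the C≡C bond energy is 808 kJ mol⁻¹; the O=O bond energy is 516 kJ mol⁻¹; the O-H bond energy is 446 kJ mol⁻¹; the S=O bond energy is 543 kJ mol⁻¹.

Bonds broken (reactants):
  O=O: 3 × 516 = 1548
  S-H: 4 × 338 = 1352
  Σ(broken) = 2900 kJ
Bonds formed (products):
  O-H: 4 × 446 = 1784
  S=O: 4 × 543 = 2172
  Σ(formed) = 3956 kJ
ΔH = Σ(broken) − Σ(formed) = 2900 − 3956 = −1056 kJ

ΔH ≈ −1056 kJ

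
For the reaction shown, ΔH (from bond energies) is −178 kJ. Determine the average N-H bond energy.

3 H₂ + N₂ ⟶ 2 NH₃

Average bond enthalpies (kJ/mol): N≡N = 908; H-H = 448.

Let D be the N-H bond energy.
Σ(broken) = 3×448 + 1×908 = 2252
Σ(formed) = 6×D = 6D
ΔH = Σ(broken) − Σ(formed) = (2252) − (6D) = +2252 − 6D
Setting this equal to −178 kJ gives 6D = 2430, so D = 405 kJ/mol.

D(N-H) ≈ 405 kJ/mol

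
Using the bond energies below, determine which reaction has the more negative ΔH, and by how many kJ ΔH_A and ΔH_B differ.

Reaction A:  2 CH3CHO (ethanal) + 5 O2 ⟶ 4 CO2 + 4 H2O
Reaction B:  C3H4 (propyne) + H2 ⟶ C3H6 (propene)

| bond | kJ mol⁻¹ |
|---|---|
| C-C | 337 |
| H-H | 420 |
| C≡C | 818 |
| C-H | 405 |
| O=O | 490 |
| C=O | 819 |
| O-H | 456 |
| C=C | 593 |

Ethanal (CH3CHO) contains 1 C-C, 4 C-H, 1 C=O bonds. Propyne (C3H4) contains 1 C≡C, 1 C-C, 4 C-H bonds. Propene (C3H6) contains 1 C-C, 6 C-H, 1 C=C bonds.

Reaction A, by 2033 kJ

Reaction A:
  Bonds broken (reactants):
    C-C: 2 × 337 = 674
    C-H: 8 × 405 = 3240
    C=O: 2 × 819 = 1638
    O=O: 5 × 490 = 2450
    Σ(broken) = 8002 kJ
  Bonds formed (products):
    C=O: 8 × 819 = 6552
    O-H: 8 × 456 = 3648
    Σ(formed) = 10200 kJ
  ΔH_A = 8002 − 10200 = −2198 kJ
Reaction B:
  Bonds broken (reactants):
    C≡C: 1 × 818 = 818
    C-C: 1 × 337 = 337
    C-H: 4 × 405 = 1620
    H-H: 1 × 420 = 420
    Σ(broken) = 3195 kJ
  Bonds formed (products):
    C-C: 1 × 337 = 337
    C-H: 6 × 405 = 2430
    C=C: 1 × 593 = 593
    Σ(formed) = 3360 kJ
  ΔH_B = 3195 − 3360 = −165 kJ
ΔH_A − ΔH_B = −2033 kJ, so reaction A has the more negative ΔH; |ΔH_A − ΔH_B| = 2033 kJ.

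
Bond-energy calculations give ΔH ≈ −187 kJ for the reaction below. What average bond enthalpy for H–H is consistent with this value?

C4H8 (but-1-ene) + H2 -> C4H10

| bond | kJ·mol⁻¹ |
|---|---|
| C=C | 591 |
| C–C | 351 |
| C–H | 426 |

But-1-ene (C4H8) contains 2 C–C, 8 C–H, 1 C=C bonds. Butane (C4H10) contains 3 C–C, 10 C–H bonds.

Let D be the H–H bond energy.
Σ(broken) = 2×351 + 8×426 + 1×591 + 1×D = 4701 + D
Σ(formed) = 3×351 + 10×426 = 5313
ΔH = Σ(broken) − Σ(formed) = (4701 + D) − (5313) = −612 + D
Setting this equal to −187 kJ gives D = 425 kJ/mol.

D(H–H) ≈ 425 kJ/mol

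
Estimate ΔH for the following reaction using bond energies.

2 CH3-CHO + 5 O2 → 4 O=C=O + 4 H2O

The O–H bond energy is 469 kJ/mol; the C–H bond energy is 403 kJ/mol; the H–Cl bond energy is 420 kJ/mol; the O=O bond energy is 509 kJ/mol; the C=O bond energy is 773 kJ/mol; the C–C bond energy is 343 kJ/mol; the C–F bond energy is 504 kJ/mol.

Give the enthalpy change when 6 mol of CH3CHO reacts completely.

ΔH = −5805 kJ

Bonds broken (reactants):
  C–C: 2 × 343 = 686
  C–H: 8 × 403 = 3224
  C=O: 2 × 773 = 1546
  O=O: 5 × 509 = 2545
  Σ(broken) = 8001 kJ
Bonds formed (products):
  C=O: 8 × 773 = 6184
  O–H: 8 × 469 = 3752
  Σ(formed) = 9936 kJ
ΔH = Σ(broken) − Σ(formed) = 8001 − 9936 = −1935 kJ
For 3× the reaction as written: 3 × (−1935) = −5805 kJ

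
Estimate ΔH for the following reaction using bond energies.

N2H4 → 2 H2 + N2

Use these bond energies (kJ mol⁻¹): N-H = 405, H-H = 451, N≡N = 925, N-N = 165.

Bonds broken (reactants):
  N-H: 4 × 405 = 1620
  N-N: 1 × 165 = 165
  Σ(broken) = 1785 kJ
Bonds formed (products):
  H-H: 2 × 451 = 902
  N≡N: 1 × 925 = 925
  Σ(formed) = 1827 kJ
ΔH = Σ(broken) − Σ(formed) = 1785 − 1827 = −42 kJ

ΔH ≈ −42 kJ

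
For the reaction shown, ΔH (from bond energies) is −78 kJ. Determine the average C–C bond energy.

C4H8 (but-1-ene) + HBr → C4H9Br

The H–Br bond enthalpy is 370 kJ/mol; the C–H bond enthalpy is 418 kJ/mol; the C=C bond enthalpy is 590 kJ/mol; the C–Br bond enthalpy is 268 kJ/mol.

Let D be the C–C bond energy.
Σ(broken) = 2×D + 8×418 + 1×590 + 1×370 = 4304 + 2D
Σ(formed) = 1×268 + 3×D + 9×418 = 4030 + 3D
ΔH = Σ(broken) − Σ(formed) = (4304 + 2D) − (4030 + 3D) = +274 − D
Setting this equal to −78 kJ gives D = 352 kJ/mol.

D(C–C) ≈ 352 kJ/mol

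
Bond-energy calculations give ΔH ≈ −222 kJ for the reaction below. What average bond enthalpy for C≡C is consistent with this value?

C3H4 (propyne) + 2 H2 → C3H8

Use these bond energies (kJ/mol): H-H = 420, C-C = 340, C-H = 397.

D(C≡C) ≈ 866 kJ/mol

Let D be the C≡C bond energy.
Σ(broken) = 1×D + 1×340 + 4×397 + 2×420 = 2768 + D
Σ(formed) = 2×340 + 8×397 = 3856
ΔH = Σ(broken) − Σ(formed) = (2768 + D) − (3856) = −1088 + D
Setting this equal to −222 kJ gives D = 866 kJ/mol.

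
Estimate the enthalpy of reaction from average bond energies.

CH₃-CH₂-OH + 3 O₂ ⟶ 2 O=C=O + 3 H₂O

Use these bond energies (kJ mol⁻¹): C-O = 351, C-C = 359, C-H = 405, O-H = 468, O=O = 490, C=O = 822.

Bonds broken (reactants):
  C-C: 1 × 359 = 359
  C-H: 5 × 405 = 2025
  C-O: 1 × 351 = 351
  O-H: 1 × 468 = 468
  O=O: 3 × 490 = 1470
  Σ(broken) = 4673 kJ
Bonds formed (products):
  C=O: 4 × 822 = 3288
  O-H: 6 × 468 = 2808
  Σ(formed) = 6096 kJ
ΔH = Σ(broken) − Σ(formed) = 4673 − 6096 = −1423 kJ

ΔH ≈ −1423 kJ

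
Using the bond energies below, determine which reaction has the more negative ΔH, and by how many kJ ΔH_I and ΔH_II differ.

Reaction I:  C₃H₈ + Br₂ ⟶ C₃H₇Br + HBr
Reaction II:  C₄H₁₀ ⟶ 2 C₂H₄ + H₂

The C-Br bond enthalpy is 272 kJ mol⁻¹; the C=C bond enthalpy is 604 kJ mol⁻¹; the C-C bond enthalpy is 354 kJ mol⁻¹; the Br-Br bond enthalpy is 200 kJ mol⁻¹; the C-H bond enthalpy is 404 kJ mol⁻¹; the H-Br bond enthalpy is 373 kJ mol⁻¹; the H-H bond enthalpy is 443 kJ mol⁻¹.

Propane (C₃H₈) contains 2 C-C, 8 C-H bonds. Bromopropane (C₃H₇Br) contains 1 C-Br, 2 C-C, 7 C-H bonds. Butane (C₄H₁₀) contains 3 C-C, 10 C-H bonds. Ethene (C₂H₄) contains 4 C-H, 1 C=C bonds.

Reaction I:
  Bonds broken (reactants):
    Br-Br: 1 × 200 = 200
    C-C: 2 × 354 = 708
    C-H: 8 × 404 = 3232
    Σ(broken) = 4140 kJ
  Bonds formed (products):
    C-Br: 1 × 272 = 272
    C-C: 2 × 354 = 708
    C-H: 7 × 404 = 2828
    H-Br: 1 × 373 = 373
    Σ(formed) = 4181 kJ
  ΔH_I = 4140 − 4181 = −41 kJ
Reaction II:
  Bonds broken (reactants):
    C-C: 3 × 354 = 1062
    C-H: 10 × 404 = 4040
    Σ(broken) = 5102 kJ
  Bonds formed (products):
    C-H: 8 × 404 = 3232
    C=C: 2 × 604 = 1208
    H-H: 1 × 443 = 443
    Σ(formed) = 4883 kJ
  ΔH_II = 5102 − 4883 = +219 kJ
ΔH_I − ΔH_II = −260 kJ, so reaction I has the more negative ΔH; |ΔH_I − ΔH_II| = 260 kJ.

Reaction I, by 260 kJ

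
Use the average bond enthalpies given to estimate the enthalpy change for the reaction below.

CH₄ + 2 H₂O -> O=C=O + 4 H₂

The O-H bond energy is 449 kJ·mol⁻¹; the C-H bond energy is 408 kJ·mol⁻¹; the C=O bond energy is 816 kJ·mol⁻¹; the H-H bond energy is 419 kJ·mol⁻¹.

ΔH ≈ +120 kJ

Bonds broken (reactants):
  C-H: 4 × 408 = 1632
  O-H: 4 × 449 = 1796
  Σ(broken) = 3428 kJ
Bonds formed (products):
  C=O: 2 × 816 = 1632
  H-H: 4 × 419 = 1676
  Σ(formed) = 3308 kJ
ΔH = Σ(broken) − Σ(formed) = 3428 − 3308 = +120 kJ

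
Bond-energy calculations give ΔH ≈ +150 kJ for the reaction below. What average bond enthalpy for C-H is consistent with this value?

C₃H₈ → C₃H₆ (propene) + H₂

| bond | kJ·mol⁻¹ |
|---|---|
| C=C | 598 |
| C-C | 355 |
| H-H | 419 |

D(C-H) ≈ 406 kJ/mol

Let D be the C-H bond energy.
Σ(broken) = 2×355 + 8×D = 710 + 8D
Σ(formed) = 1×355 + 6×D + 1×598 + 1×419 = 1372 + 6D
ΔH = Σ(broken) − Σ(formed) = (710 + 8D) − (1372 + 6D) = −662 + 2D
Setting this equal to +150 kJ gives 2D = 812, so D = 406 kJ/mol.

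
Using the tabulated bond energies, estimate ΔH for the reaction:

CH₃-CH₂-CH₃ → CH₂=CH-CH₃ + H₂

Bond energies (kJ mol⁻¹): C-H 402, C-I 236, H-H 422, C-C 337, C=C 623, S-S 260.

Bonds broken (reactants):
  C-C: 2 × 337 = 674
  C-H: 8 × 402 = 3216
  Σ(broken) = 3890 kJ
Bonds formed (products):
  C-C: 1 × 337 = 337
  C-H: 6 × 402 = 2412
  C=C: 1 × 623 = 623
  H-H: 1 × 422 = 422
  Σ(formed) = 3794 kJ
ΔH = Σ(broken) − Σ(formed) = 3890 − 3794 = +96 kJ

ΔH ≈ +96 kJ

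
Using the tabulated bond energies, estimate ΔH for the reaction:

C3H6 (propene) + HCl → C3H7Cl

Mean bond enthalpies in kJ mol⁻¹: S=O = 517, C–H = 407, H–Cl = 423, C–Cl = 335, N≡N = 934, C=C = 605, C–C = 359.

Bonds broken (reactants):
  C–C: 1 × 359 = 359
  C–H: 6 × 407 = 2442
  C=C: 1 × 605 = 605
  H–Cl: 1 × 423 = 423
  Σ(broken) = 3829 kJ
Bonds formed (products):
  C–C: 2 × 359 = 718
  C–Cl: 1 × 335 = 335
  C–H: 7 × 407 = 2849
  Σ(formed) = 3902 kJ
ΔH = Σ(broken) − Σ(formed) = 3829 − 3902 = −73 kJ

ΔH ≈ −73 kJ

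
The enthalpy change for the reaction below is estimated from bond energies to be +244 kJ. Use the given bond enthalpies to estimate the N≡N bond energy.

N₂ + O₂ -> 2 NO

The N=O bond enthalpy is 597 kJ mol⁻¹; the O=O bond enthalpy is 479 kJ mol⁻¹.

D(N≡N) ≈ 959 kJ/mol

Let D be the N≡N bond energy.
Σ(broken) = 1×D + 1×479 = 479 + D
Σ(formed) = 2×597 = 1194
ΔH = Σ(broken) − Σ(formed) = (479 + D) − (1194) = −715 + D
Setting this equal to +244 kJ gives D = 959 kJ/mol.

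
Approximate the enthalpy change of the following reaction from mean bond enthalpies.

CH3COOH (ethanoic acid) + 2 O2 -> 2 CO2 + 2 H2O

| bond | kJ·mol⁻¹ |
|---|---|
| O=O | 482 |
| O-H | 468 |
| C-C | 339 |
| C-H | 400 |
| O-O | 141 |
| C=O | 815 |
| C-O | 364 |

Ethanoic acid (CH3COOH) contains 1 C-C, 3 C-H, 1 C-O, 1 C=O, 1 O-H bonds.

ΔH ≈ −982 kJ

Bonds broken (reactants):
  C-C: 1 × 339 = 339
  C-H: 3 × 400 = 1200
  C-O: 1 × 364 = 364
  C=O: 1 × 815 = 815
  O-H: 1 × 468 = 468
  O=O: 2 × 482 = 964
  Σ(broken) = 4150 kJ
Bonds formed (products):
  C=O: 4 × 815 = 3260
  O-H: 4 × 468 = 1872
  Σ(formed) = 5132 kJ
ΔH = Σ(broken) − Σ(formed) = 4150 − 5132 = −982 kJ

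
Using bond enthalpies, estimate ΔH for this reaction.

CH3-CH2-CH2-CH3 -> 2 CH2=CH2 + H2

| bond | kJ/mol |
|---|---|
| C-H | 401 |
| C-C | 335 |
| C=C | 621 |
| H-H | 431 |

ΔH ≈ +134 kJ

Bonds broken (reactants):
  C-C: 3 × 335 = 1005
  C-H: 10 × 401 = 4010
  Σ(broken) = 5015 kJ
Bonds formed (products):
  C-H: 8 × 401 = 3208
  C=C: 2 × 621 = 1242
  H-H: 1 × 431 = 431
  Σ(formed) = 4881 kJ
ΔH = Σ(broken) − Σ(formed) = 5015 − 4881 = +134 kJ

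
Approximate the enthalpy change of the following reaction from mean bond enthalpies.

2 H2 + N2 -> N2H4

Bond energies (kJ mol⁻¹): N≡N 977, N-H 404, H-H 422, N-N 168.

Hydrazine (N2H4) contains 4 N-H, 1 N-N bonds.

Bonds broken (reactants):
  H-H: 2 × 422 = 844
  N≡N: 1 × 977 = 977
  Σ(broken) = 1821 kJ
Bonds formed (products):
  N-H: 4 × 404 = 1616
  N-N: 1 × 168 = 168
  Σ(formed) = 1784 kJ
ΔH = Σ(broken) − Σ(formed) = 1821 − 1784 = +37 kJ

ΔH ≈ +37 kJ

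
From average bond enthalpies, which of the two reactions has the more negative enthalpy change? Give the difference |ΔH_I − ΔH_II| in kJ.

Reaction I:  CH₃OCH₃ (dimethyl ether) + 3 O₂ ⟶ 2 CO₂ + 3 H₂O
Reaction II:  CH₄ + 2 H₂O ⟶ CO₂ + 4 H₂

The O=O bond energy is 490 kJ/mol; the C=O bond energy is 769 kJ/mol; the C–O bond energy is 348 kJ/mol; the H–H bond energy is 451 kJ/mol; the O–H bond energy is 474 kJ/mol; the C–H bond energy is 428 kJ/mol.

Reaction I:
  Bonds broken (reactants):
    C–H: 6 × 428 = 2568
    C–O: 2 × 348 = 696
    O=O: 3 × 490 = 1470
    Σ(broken) = 4734 kJ
  Bonds formed (products):
    C=O: 4 × 769 = 3076
    O–H: 6 × 474 = 2844
    Σ(formed) = 5920 kJ
  ΔH_I = 4734 − 5920 = −1186 kJ
Reaction II:
  Bonds broken (reactants):
    C–H: 4 × 428 = 1712
    O–H: 4 × 474 = 1896
    Σ(broken) = 3608 kJ
  Bonds formed (products):
    C=O: 2 × 769 = 1538
    H–H: 4 × 451 = 1804
    Σ(formed) = 3342 kJ
  ΔH_II = 3608 − 3342 = +266 kJ
ΔH_I − ΔH_II = −1452 kJ, so reaction I has the more negative ΔH; |ΔH_I − ΔH_II| = 1452 kJ.

Reaction I, by 1452 kJ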